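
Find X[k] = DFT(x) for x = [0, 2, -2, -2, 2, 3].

X[k] = Σ(n=0 to 5) x[n] · ω_6^(nk)
where ω_6 = e^(-2πi/6)

Computing each X[k]:
X[0] = 3
X[1] = 4.5000+4.3301i
X[2] = -4.5000-2.5981i
X[3] = -3
X[4] = -4.5000+2.5981i
X[5] = 4.5000-4.3301i

X = [3, 4.5000+4.3301i, -4.5000-2.5981i, -3, -4.5000+2.5981i, 4.5000-4.3301i]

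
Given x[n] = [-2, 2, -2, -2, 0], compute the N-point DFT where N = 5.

X[k] = Σ(n=0 to 4) x[n] · ω_5^(nk)
where ω_5 = e^(-2πi/5)

Computing each X[k]:
X[0] = -4
X[1] = 1.8541-1.9021i
X[2] = -4.8541-1.1756i
X[3] = -4.8541+1.1756i
X[4] = 1.8541+1.9021i

X = [-4, 1.8541-1.9021i, -4.8541-1.1756i, -4.8541+1.1756i, 1.8541+1.9021i]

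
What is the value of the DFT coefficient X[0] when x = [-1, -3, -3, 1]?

X[0] = Σ(n=0 to 3) x[n] · ω_4^0 = Σ x[n]
= (-1) + (-3) + (-3) + (1)

X[0] = -6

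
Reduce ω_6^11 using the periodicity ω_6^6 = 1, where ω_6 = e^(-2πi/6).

Since ω_6^6 = 1, powers reduce modulo 6.
11 mod 6 = 5
So ω_6^11 = ω_6^5 = e^(-2πi·5/6)

ω_6^11 = ω_6^5 = 0.5000+0.8660i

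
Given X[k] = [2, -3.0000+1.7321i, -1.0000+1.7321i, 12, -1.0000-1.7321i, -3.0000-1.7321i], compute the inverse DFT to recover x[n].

x[n] = (1/6) Σ(k=0 to 5) X[k] · e^(2πikn/6)

Computing each x[n]:
x[0] = 1
x[1] = -3
x[2] = 3
x[3] = -1
x[4] = 3
x[5] = -1

x = [1, -3, 3, -1, 3, -1]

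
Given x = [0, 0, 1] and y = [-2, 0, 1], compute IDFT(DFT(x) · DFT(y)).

(x ⊛ y)[n] = Σ(m=0 to 2) x[m] · y[(n-m) mod 3]

Computing each output sample:
(x ⊛ y)[0] = 0
(x ⊛ y)[1] = 1
(x ⊛ y)[2] = -2

x ⊛ y = [0, 1, -2]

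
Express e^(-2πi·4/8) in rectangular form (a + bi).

ω_8^4 = e^(-2πi·4/8)
= cos(-2π·4/8) + i·sin(-2π·4/8)
= cos(-8π/8) + i·sin(-8π/8)

ω_8^4 = cos(-8π/8) + i·sin(-8π/8) = -1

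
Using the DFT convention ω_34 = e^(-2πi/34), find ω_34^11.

ω_34^11 = e^(-2πi·11/34)
= cos(-2π·11/34) + i·sin(-2π·11/34)
= cos(-22π/34) + i·sin(-22π/34)

ω_34^11 = cos(-22π/34) + i·sin(-22π/34) = -0.4457-0.8952i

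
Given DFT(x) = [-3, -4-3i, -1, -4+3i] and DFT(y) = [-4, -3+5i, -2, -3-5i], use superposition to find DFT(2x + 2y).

By linearity: DFT(2x + 2y) = 2·DFT(x) + 2·DFT(y)
= 2·[-3, -4-3i, -1, -4+3i] + 2·[-4, -3+5i, -2, -3-5i]

Computing element-wise:
Z[0] = 2·(-3) + 2·(-4) = -14
Z[1] = 2·(-4-3i) + 2·(-3+5i) = -14+4i
Z[2] = 2·(-1) + 2·(-2) = -6
Z[3] = 2·(-4+3i) + 2·(-3-5i) = -14-4i

DFT(2x + 2y) = 2·X + 2·Y = [-14, -14+4i, -6, -14-4i]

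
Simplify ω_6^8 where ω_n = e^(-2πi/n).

Since ω_6^6 = 1, powers reduce modulo 6.
8 mod 6 = 2
So ω_6^8 = ω_6^2 = e^(-2πi·2/6)

ω_6^8 = ω_6^2 = -0.5000-0.8660i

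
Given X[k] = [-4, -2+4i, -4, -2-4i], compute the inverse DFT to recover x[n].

x[n] = (1/4) Σ(k=0 to 3) X[k] · e^(2πikn/4)

Computing each x[n]:
x[0] = -3
x[1] = -2
x[2] = -1
x[3] = 2

x = [-3, -2, -1, 2]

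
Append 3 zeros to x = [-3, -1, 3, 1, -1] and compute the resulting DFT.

Original 5-point DFT: [-1, -6.8541-1.1756i, -0.1459+1.9021i, -0.1459-1.9021i, -6.8541+1.1756i]
Zero-padded 8-point DFT provides frequency interpolation.

DFT_8([x, 0, ...]) = [-1, -3.4142-3.0000i, -7+2i, -0.5858+3.0000i, -1, -0.5858-3.0000i, -7-2i, -3.4142+3.0000i]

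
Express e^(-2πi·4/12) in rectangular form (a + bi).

ω_12^4 = e^(-2πi·4/12)
= cos(-2π·4/12) + i·sin(-2π·4/12)
= cos(-8π/12) + i·sin(-8π/12)

ω_12^4 = cos(-8π/12) + i·sin(-8π/12) = -0.5000-0.8660i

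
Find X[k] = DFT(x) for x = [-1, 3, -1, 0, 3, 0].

X[k] = Σ(n=0 to 5) x[n] · ω_6^(nk)
where ω_6 = e^(-2πi/6)

Computing each X[k]:
X[0] = 4
X[1] = -0.5000+0.8660i
X[2] = -3.5000-6.0622i
X[3] = -2
X[4] = -3.5000+6.0622i
X[5] = -0.5000-0.8660i

X = [4, -0.5000+0.8660i, -3.5000-6.0622i, -2, -3.5000+6.0622i, -0.5000-0.8660i]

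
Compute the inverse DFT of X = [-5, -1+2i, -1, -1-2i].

x[n] = (1/4) Σ(k=0 to 3) X[k] · e^(2πikn/4)

Computing each x[n]:
x[0] = -2
x[1] = -2
x[2] = -1
x[3] = 0

x = [-2, -2, -1, 0]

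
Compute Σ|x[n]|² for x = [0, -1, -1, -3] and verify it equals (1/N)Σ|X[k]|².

Time domain:
Σ|x[n]|² = |0|² + |-1|² + |-1|² + |-3|² = 11.0000

Frequency domain:
(1/4)Σ|X[k]|² = (1/4)(|-5|² + |1-2i|² + |3|² + |1+2i|²) = (1/4)·44.0000 = 11.0000

Both sides agree, confirming Parseval's theorem.

Σ|x[n]|² = (1/N)Σ|X[k]|² = 11.0000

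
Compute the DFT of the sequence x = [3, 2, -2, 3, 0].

X[k] = Σ(n=0 to 4) x[n] · ω_5^(nk)
where ω_5 = e^(-2πi/5)

Computing each X[k]:
X[0] = 6
X[1] = 2.8090+1.0368i
X[2] = 1.6910-5.9309i
X[3] = 1.6910+5.9309i
X[4] = 2.8090-1.0368i

X = [6, 2.8090+1.0368i, 1.6910-5.9309i, 1.6910+5.9309i, 2.8090-1.0368i]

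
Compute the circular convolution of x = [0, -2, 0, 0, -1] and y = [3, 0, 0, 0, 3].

(x ⊛ y)[n] = Σ(m=0 to 4) x[m] · y[(n-m) mod 5]

Computing each output sample:
(x ⊛ y)[0] = -6
(x ⊛ y)[1] = -6
(x ⊛ y)[2] = 0
(x ⊛ y)[3] = -3
(x ⊛ y)[4] = -3

x ⊛ y = [-6, -6, 0, -3, -3]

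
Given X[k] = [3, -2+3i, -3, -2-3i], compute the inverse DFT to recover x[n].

x[n] = (1/4) Σ(k=0 to 3) X[k] · e^(2πikn/4)

Computing each x[n]:
x[0] = -1
x[1] = 0
x[2] = 1
x[3] = 3

x = [-1, 0, 1, 3]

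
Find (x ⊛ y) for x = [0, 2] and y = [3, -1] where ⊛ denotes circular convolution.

(x ⊛ y)[n] = Σ(m=0 to 1) x[m] · y[(n-m) mod 2]

Computing each output sample:
(x ⊛ y)[0] = -2
(x ⊛ y)[1] = 6

x ⊛ y = [-2, 6]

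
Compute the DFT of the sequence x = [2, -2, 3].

X[k] = Σ(n=0 to 2) x[n] · ω_3^(nk)
where ω_3 = e^(-2πi/3)

Computing each X[k]:
X[0] = 3
X[1] = 1.5000+4.3301i
X[2] = 1.5000-4.3301i

X = [3, 1.5000+4.3301i, 1.5000-4.3301i]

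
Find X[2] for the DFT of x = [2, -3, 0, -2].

X[2] = Σ(n=0 to 3) x[n] · ω_4^(2n) where ω_4 = e^(-2πi/4)
= (2)·ω_4^0 + (-3)·ω_4^2 + (0)·ω_4^4 + (-2)·ω_4^6

X[2] = 7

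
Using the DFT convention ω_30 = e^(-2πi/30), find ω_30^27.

ω_30^27 = e^(-2πi·27/30)
= cos(-2π·27/30) + i·sin(-2π·27/30)
= cos(-54π/30) + i·sin(-54π/30)

ω_30^27 = cos(-54π/30) + i·sin(-54π/30) = 0.8090+0.5878i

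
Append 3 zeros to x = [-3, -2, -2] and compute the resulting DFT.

Original 3-point DFT: [-7, -1, -1]
Zero-padded 6-point DFT provides frequency interpolation.

DFT_6([x, 0, ...]) = [-7, -3.0000+3.4641i, -1, -3, -1, -3.0000-3.4641i]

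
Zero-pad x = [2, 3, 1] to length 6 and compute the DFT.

Original 3-point DFT: [6, -1.7321i, 1.7321i]
Zero-padded 6-point DFT provides frequency interpolation.

DFT_6([x, 0, ...]) = [6, 3.0000-3.4641i, -1.7321i, 0, 1.7321i, 3.0000+3.4641i]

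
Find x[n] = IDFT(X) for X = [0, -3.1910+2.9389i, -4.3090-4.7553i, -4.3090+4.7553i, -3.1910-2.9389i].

x[n] = (1/5) Σ(k=0 to 4) X[k] · e^(2πikn/5)

Computing each x[n]:
x[0] = -3
x[1] = 1
x[2] = -2
x[3] = 3
x[4] = 1

x = [-3, 1, -2, 3, 1]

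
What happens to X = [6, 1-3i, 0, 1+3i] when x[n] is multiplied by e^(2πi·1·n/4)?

Modulation property: DFT(ω_4^(-1n)·x[n]) = X[(k-1) mod 4], so circularly shift X by 1 positions.

X[k-1] = [1+3i, 6, 1-3i, 0]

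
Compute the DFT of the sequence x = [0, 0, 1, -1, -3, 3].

X[k] = Σ(n=0 to 5) x[n] · ω_6^(nk)
where ω_6 = e^(-2πi/6)

Computing each X[k]:
X[0] = 0
X[1] = 3.5000-0.8660i
X[2] = -1.5000+6.0622i
X[3] = -4
X[4] = -1.5000-6.0622i
X[5] = 3.5000+0.8660i

X = [0, 3.5000-0.8660i, -1.5000+6.0622i, -4, -1.5000-6.0622i, 3.5000+0.8660i]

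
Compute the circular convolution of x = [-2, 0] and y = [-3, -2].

(x ⊛ y)[n] = Σ(m=0 to 1) x[m] · y[(n-m) mod 2]

Computing each output sample:
(x ⊛ y)[0] = 6
(x ⊛ y)[1] = 4

x ⊛ y = [6, 4]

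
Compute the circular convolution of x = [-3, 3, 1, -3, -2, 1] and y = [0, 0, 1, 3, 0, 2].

(x ⊛ y)[n] = Σ(m=0 to 5) x[m] · y[(n-m) mod 6]

Computing each output sample:
(x ⊛ y)[0] = -5
(x ⊛ y)[1] = -3
(x ⊛ y)[2] = -6
(x ⊛ y)[3] = -10
(x ⊛ y)[4] = 12
(x ⊛ y)[5] = -6

x ⊛ y = [-5, -3, -6, -10, 12, -6]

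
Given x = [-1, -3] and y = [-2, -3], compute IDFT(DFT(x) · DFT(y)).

(x ⊛ y)[n] = Σ(m=0 to 1) x[m] · y[(n-m) mod 2]

Computing each output sample:
(x ⊛ y)[0] = 11
(x ⊛ y)[1] = 9

x ⊛ y = [11, 9]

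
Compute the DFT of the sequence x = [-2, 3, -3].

X[k] = Σ(n=0 to 2) x[n] · ω_3^(nk)
where ω_3 = e^(-2πi/3)

Computing each X[k]:
X[0] = -2
X[1] = -2.0000-5.1962i
X[2] = -2.0000+5.1962i

X = [-2, -2.0000-5.1962i, -2.0000+5.1962i]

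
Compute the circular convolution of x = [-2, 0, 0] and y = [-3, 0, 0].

(x ⊛ y)[n] = Σ(m=0 to 2) x[m] · y[(n-m) mod 3]

Computing each output sample:
(x ⊛ y)[0] = 6
(x ⊛ y)[1] = 0
(x ⊛ y)[2] = 0

x ⊛ y = [6, 0, 0]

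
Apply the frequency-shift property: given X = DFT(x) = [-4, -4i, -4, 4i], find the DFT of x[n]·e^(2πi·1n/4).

Modulation property: DFT(ω_4^(-1n)·x[n]) = X[(k-1) mod 4], so circularly shift X by 1 positions.

X[k-1] = [4i, -4, -4i, -4]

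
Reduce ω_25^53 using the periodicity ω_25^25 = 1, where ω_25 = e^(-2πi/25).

Since ω_25^25 = 1, powers reduce modulo 25.
53 mod 25 = 3
So ω_25^53 = ω_25^3 = e^(-2πi·3/25)

ω_25^53 = ω_25^3 = 0.7290-0.6845i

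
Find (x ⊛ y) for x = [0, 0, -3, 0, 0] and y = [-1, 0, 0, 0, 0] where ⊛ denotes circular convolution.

(x ⊛ y)[n] = Σ(m=0 to 4) x[m] · y[(n-m) mod 5]

Computing each output sample:
(x ⊛ y)[0] = 0
(x ⊛ y)[1] = 0
(x ⊛ y)[2] = 3
(x ⊛ y)[3] = 0
(x ⊛ y)[4] = 0

x ⊛ y = [0, 0, 3, 0, 0]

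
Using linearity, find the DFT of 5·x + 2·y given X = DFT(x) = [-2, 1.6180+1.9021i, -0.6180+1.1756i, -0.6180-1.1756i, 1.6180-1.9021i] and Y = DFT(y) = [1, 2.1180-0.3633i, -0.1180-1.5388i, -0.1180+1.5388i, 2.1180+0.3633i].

By linearity: DFT(5x + 2y) = 5·DFT(x) + 2·DFT(y)
= 5·[-2, 1.6180+1.9021i, -0.6180+1.1756i, -0.6180-1.1756i, 1.6180-1.9021i] + 2·[1, 2.1180-0.3633i, -0.1180-1.5388i, -0.1180+1.5388i, 2.1180+0.3633i]

Computing element-wise:
Z[0] = 5·(-2) + 2·(1) = -8
Z[1] = 5·(1.6180+1.9021i) + 2·(2.1180-0.3633i) = 12.3260+8.7839i
Z[2] = 5·(-0.6180+1.1756i) + 2·(-0.1180-1.5388i) = -3.3260+2.8004i
Z[3] = 5·(-0.6180-1.1756i) + 2·(-0.1180+1.5388i) = -3.3260-2.8004i
Z[4] = 5·(1.6180-1.9021i) + 2·(2.1180+0.3633i) = 12.3260-8.7839i

DFT(5x + 2y) = 5·X + 2·Y = [-8, 12.3260+8.7839i, -3.3260+2.8004i, -3.3260-2.8004i, 12.3260-8.7839i]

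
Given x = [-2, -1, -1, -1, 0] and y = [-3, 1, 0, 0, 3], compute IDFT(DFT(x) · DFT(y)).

(x ⊛ y)[n] = Σ(m=0 to 4) x[m] · y[(n-m) mod 5]

Computing each output sample:
(x ⊛ y)[0] = 3
(x ⊛ y)[1] = -2
(x ⊛ y)[2] = -1
(x ⊛ y)[3] = 2
(x ⊛ y)[4] = -7

x ⊛ y = [3, -2, -1, 2, -7]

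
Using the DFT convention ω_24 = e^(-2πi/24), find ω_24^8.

ω_24^8 = e^(-2πi·8/24)
= cos(-2π·8/24) + i·sin(-2π·8/24)
= cos(-16π/24) + i·sin(-16π/24)

ω_24^8 = cos(-16π/24) + i·sin(-16π/24) = -0.5000-0.8660i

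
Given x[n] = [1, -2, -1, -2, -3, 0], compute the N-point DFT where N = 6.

X[k] = Σ(n=0 to 5) x[n] · ω_6^(nk)
where ω_6 = e^(-2πi/6)

Computing each X[k]:
X[0] = -7
X[1] = 4
X[2] = 2.0000+3.4641i
X[3] = 1
X[4] = 2.0000-3.4641i
X[5] = 4

X = [-7, 4, 2.0000+3.4641i, 1, 2.0000-3.4641i, 4]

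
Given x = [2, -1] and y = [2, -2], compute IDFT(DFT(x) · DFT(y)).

(x ⊛ y)[n] = Σ(m=0 to 1) x[m] · y[(n-m) mod 2]

Computing each output sample:
(x ⊛ y)[0] = 6
(x ⊛ y)[1] = -6

x ⊛ y = [6, -6]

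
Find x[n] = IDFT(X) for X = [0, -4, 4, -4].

x[n] = (1/4) Σ(k=0 to 3) X[k] · e^(2πikn/4)

Computing each x[n]:
x[0] = -1
x[1] = -1
x[2] = 3
x[3] = -1

x = [-1, -1, 3, -1]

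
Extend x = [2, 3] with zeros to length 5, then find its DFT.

Original 2-point DFT: [5, -1]
Zero-padded 5-point DFT provides frequency interpolation.

DFT_5([x, 0, ...]) = [5, 2.9271-2.8532i, -0.4271-1.7634i, -0.4271+1.7634i, 2.9271+2.8532i]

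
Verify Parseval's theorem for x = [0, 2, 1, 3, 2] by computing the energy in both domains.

Time domain:
Σ|x[n]|² = |0|² + |2|² + |1|² + |3|² + |2|² = 18.0000

Frequency domain:
(1/5)Σ|X[k]|² = (1/5)(|8|² + |-2.0000+1.1756i|² + |-2.0000-1.9021i|² + |-2.0000+1.9021i|² + |-2.0000-1.1756i|²) = (1/5)·90.0000 = 18.0000

Both sides agree, confirming Parseval's theorem.

Σ|x[n]|² = (1/N)Σ|X[k]|² = 18.0000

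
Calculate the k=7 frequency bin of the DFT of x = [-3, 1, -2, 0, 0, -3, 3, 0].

X[7] = Σ(n=0 to 7) x[n] · ω_8^(7n) where ω_8 = e^(-2πi/8)
= (-3)·ω_8^0 + (1)·ω_8^7 + (-2)·ω_8^14 + (0)·ω_8^21 + (0)·ω_8^28 + (-3)·ω_8^35 + (3)·ω_8^42 + (0)·ω_8^49

X[7] = -0.1716-2.1716i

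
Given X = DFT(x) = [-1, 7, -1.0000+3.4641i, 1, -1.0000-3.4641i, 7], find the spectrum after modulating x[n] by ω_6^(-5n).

Modulation property: DFT(ω_6^(-5n)·x[n]) = X[(k-5) mod 6], so circularly shift X by 5 positions.

X[k-5] = [7, -1.0000+3.4641i, 1, -1.0000-3.4641i, 7, -1]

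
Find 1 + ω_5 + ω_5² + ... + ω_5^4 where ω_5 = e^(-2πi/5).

Sum of all nth roots of unity equals 0 for n > 1 (geometric series with r ≠ 1).

0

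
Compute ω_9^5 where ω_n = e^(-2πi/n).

ω_9^5 = e^(-2πi·5/9)
= cos(-2π·5/9) + i·sin(-2π·5/9)
= cos(-10π/9) + i·sin(-10π/9)

ω_9^5 = cos(-10π/9) + i·sin(-10π/9) = -0.9397+0.3420i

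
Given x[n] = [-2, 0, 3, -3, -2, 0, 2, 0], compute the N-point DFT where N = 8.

X[k] = Σ(n=0 to 7) x[n] · ω_8^(nk)
where ω_8 = e^(-2πi/8)

Computing each X[k]:
X[0] = -2
X[1] = 2.1213+1.1213i
X[2] = -9-3i
X[3] = -2.1213+3.1213i
X[4] = 4
X[5] = -2.1213-3.1213i
X[6] = -9+3i
X[7] = 2.1213-1.1213i

X = [-2, 2.1213+1.1213i, -9-3i, -2.1213+3.1213i, 4, -2.1213-3.1213i, -9+3i, 2.1213-1.1213i]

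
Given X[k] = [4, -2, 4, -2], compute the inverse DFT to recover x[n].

x[n] = (1/4) Σ(k=0 to 3) X[k] · e^(2πikn/4)

Computing each x[n]:
x[0] = 1
x[1] = 0
x[2] = 3
x[3] = 0

x = [1, 0, 3, 0]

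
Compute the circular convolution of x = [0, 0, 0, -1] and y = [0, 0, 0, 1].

(x ⊛ y)[n] = Σ(m=0 to 3) x[m] · y[(n-m) mod 4]

Computing each output sample:
(x ⊛ y)[0] = 0
(x ⊛ y)[1] = 0
(x ⊛ y)[2] = -1
(x ⊛ y)[3] = 0

x ⊛ y = [0, 0, -1, 0]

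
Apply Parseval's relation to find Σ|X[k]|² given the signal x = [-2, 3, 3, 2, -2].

Parseval: Σ|x[n]|² = (1/N)Σ|X[k]|², so Σ|X[k]|² = N·Σ|x[n]|² = 5·30.0000

Σ|X[k]|² = N·Σ|x[n]|² = 5·30.0000 = 150.0000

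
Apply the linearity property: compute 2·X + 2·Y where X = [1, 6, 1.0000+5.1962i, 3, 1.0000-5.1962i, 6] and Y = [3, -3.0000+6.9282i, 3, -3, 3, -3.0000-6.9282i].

By linearity: DFT(2x + 2y) = 2·DFT(x) + 2·DFT(y)
= 2·[1, 6, 1.0000+5.1962i, 3, 1.0000-5.1962i, 6] + 2·[3, -3.0000+6.9282i, 3, -3, 3, -3.0000-6.9282i]

Computing element-wise:
Z[0] = 2·(1) + 2·(3) = 8
Z[1] = 2·(6) + 2·(-3.0000+6.9282i) = 6.0000+13.8564i
Z[2] = 2·(1.0000+5.1962i) + 2·(3) = 8.0000+10.3924i
Z[3] = 2·(3) + 2·(-3) = 0
Z[4] = 2·(1.0000-5.1962i) + 2·(3) = 8.0000-10.3924i
Z[5] = 2·(6) + 2·(-3.0000-6.9282i) = 6.0000-13.8564i

DFT(2x + 2y) = 2·X + 2·Y = [8, 6.0000+13.8564i, 8.0000+10.3924i, 0, 8.0000-10.3924i, 6.0000-13.8564i]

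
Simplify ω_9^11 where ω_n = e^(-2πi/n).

Since ω_9^9 = 1, powers reduce modulo 9.
11 mod 9 = 2
So ω_9^11 = ω_9^2 = e^(-2πi·2/9)

ω_9^11 = ω_9^2 = 0.1736-0.9848i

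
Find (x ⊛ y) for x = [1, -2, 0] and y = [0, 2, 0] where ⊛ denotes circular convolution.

(x ⊛ y)[n] = Σ(m=0 to 2) x[m] · y[(n-m) mod 3]

Computing each output sample:
(x ⊛ y)[0] = 0
(x ⊛ y)[1] = 2
(x ⊛ y)[2] = -4

x ⊛ y = [0, 2, -4]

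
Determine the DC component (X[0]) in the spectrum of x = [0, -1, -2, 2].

X[0] = Σ(n=0 to 3) x[n] · ω_4^0 = Σ x[n]
= (0) + (-1) + (-2) + (2)

X[0] = -1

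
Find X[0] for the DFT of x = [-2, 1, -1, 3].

X[0] = Σ(n=0 to 3) x[n] · ω_4^0 = Σ x[n]
= (-2) + (1) + (-1) + (3)

X[0] = 1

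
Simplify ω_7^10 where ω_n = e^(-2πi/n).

Since ω_7^7 = 1, powers reduce modulo 7.
10 mod 7 = 3
So ω_7^10 = ω_7^3 = e^(-2πi·3/7)

ω_7^10 = ω_7^3 = -0.9010-0.4339i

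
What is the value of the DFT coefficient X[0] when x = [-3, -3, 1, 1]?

X[0] = Σ(n=0 to 3) x[n] · ω_4^0 = Σ x[n]
= (-3) + (-3) + (1) + (1)

X[0] = -4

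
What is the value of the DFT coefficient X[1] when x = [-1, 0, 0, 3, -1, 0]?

X[1] = Σ(n=0 to 5) x[n] · ω_6^(1n) where ω_6 = e^(-2πi/6)
= (-1)·ω_6^0 + (0)·ω_6^1 + (0)·ω_6^2 + (3)·ω_6^3 + (-1)·ω_6^4 + (0)·ω_6^5

X[1] = -3.5000-0.8660i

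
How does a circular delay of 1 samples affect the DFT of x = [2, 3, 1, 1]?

Time shift by 1: X_shifted[k] = ω_4^(1k) · X[k]
Shifted x = [1, 2, 3, 1]

DFT(x[n-1]) = [7, -2-1i, 1, -2+1i]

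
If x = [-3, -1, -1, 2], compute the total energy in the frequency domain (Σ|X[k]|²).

Parseval: Σ|x[n]|² = (1/N)Σ|X[k]|², so Σ|X[k]|² = N·Σ|x[n]|² = 4·15.0000

Σ|X[k]|² = N·Σ|x[n]|² = 4·15.0000 = 60.0000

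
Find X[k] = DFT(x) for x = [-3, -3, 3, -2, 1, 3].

X[k] = Σ(n=0 to 5) x[n] · ω_6^(nk)
where ω_6 = e^(-2πi/6)

Computing each X[k]:
X[0] = -1
X[1] = -3.0000+3.4641i
X[2] = -7.0000+6.9282i
X[3] = 3
X[4] = -7.0000-6.9282i
X[5] = -3.0000-3.4641i

X = [-1, -3.0000+3.4641i, -7.0000+6.9282i, 3, -7.0000-6.9282i, -3.0000-3.4641i]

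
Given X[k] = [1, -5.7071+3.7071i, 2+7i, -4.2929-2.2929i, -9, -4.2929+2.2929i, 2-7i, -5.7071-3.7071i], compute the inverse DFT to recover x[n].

x[n] = (1/8) Σ(k=0 to 7) X[k] · e^(2πikn/8)

Computing each x[n]:
x[0] = -3
x[1] = -1
x[2] = -3
x[3] = 3
x[4] = 2
x[5] = 0
x[6] = 0
x[7] = 3

x = [-3, -1, -3, 3, 2, 0, 0, 3]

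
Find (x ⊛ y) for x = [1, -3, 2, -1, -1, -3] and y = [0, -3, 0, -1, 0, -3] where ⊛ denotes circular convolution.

(x ⊛ y)[n] = Σ(m=0 to 5) x[m] · y[(n-m) mod 6]

Computing each output sample:
(x ⊛ y)[0] = 19
(x ⊛ y)[1] = -8
(x ⊛ y)[2] = 15
(x ⊛ y)[3] = -4
(x ⊛ y)[4] = 15
(x ⊛ y)[5] = -2

x ⊛ y = [19, -8, 15, -4, 15, -2]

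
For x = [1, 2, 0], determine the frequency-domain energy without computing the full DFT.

Parseval: Σ|x[n]|² = (1/N)Σ|X[k]|², so Σ|X[k]|² = N·Σ|x[n]|² = 3·5.0000

Σ|X[k]|² = N·Σ|x[n]|² = 3·5.0000 = 15.0000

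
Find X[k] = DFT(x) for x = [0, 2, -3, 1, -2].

X[k] = Σ(n=0 to 4) x[n] · ω_5^(nk)
where ω_5 = e^(-2πi/5)

Computing each X[k]:
X[0] = -2
X[1] = 1.6180-1.4531i
X[2] = -0.6180-6.1554i
X[3] = -0.6180+6.1554i
X[4] = 1.6180+1.4531i

X = [-2, 1.6180-1.4531i, -0.6180-6.1554i, -0.6180+6.1554i, 1.6180+1.4531i]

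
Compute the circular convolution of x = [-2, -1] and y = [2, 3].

(x ⊛ y)[n] = Σ(m=0 to 1) x[m] · y[(n-m) mod 2]

Computing each output sample:
(x ⊛ y)[0] = -7
(x ⊛ y)[1] = -8

x ⊛ y = [-7, -8]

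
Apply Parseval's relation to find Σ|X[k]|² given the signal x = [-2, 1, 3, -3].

Parseval: Σ|x[n]|² = (1/N)Σ|X[k]|², so Σ|X[k]|² = N·Σ|x[n]|² = 4·23.0000

Σ|X[k]|² = N·Σ|x[n]|² = 4·23.0000 = 92.0000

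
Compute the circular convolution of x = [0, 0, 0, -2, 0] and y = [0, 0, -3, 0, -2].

(x ⊛ y)[n] = Σ(m=0 to 4) x[m] · y[(n-m) mod 5]

Computing each output sample:
(x ⊛ y)[0] = 6
(x ⊛ y)[1] = 0
(x ⊛ y)[2] = 4
(x ⊛ y)[3] = 0
(x ⊛ y)[4] = 0

x ⊛ y = [6, 0, 4, 0, 0]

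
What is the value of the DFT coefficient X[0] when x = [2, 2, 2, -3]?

X[0] = Σ(n=0 to 3) x[n] · ω_4^0 = Σ x[n]
= (2) + (2) + (2) + (-3)

X[0] = 3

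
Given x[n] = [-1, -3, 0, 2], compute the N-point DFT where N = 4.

X[k] = Σ(n=0 to 3) x[n] · ω_4^(nk)
where ω_4 = e^(-2πi/4)

Computing each X[k]:
X[0] = -2
X[1] = -1+5i
X[2] = 0
X[3] = -1-5i

X = [-2, -1+5i, 0, -1-5i]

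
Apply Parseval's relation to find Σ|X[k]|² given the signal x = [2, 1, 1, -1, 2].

Parseval: Σ|x[n]|² = (1/N)Σ|X[k]|², so Σ|X[k]|² = N·Σ|x[n]|² = 5·11.0000

Σ|X[k]|² = N·Σ|x[n]|² = 5·11.0000 = 55.0000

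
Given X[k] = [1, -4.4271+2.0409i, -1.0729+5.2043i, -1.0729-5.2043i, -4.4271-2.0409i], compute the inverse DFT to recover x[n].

x[n] = (1/5) Σ(k=0 to 4) X[k] · e^(2πikn/5)

Computing each x[n]:
x[0] = -2
x[1] = -2
x[2] = 3
x[3] = 0
x[4] = 2

x = [-2, -2, 3, 0, 2]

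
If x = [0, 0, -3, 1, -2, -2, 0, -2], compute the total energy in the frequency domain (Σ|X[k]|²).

Parseval: Σ|x[n]|² = (1/N)Σ|X[k]|², so Σ|X[k]|² = N·Σ|x[n]|² = 8·22.0000

Σ|X[k]|² = N·Σ|x[n]|² = 8·22.0000 = 176.0000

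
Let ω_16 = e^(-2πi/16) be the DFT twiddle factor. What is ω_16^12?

ω_16^12 = e^(-2πi·12/16)
= cos(-2π·12/16) + i·sin(-2π·12/16)
= cos(-24π/16) + i·sin(-24π/16)

ω_16^12 = cos(-24π/16) + i·sin(-24π/16) = 1i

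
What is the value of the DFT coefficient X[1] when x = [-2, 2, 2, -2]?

X[1] = Σ(n=0 to 3) x[n] · ω_4^(1n) where ω_4 = e^(-2πi/4)
= (-2)·ω_4^0 + (2)·ω_4^1 + (2)·ω_4^2 + (-2)·ω_4^3

X[1] = -4-4i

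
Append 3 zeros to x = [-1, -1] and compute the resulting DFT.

Original 2-point DFT: [-2, 0]
Zero-padded 5-point DFT provides frequency interpolation.

DFT_5([x, 0, ...]) = [-2, -1.3090+0.9511i, -0.1910+0.5878i, -0.1910-0.5878i, -1.3090-0.9511i]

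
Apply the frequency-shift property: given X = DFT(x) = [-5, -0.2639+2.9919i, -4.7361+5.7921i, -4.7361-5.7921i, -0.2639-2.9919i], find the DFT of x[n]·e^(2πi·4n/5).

Modulation property: DFT(ω_5^(-4n)·x[n]) = X[(k-4) mod 5], so circularly shift X by 4 positions.

X[k-4] = [-0.2639+2.9919i, -4.7361+5.7921i, -4.7361-5.7921i, -0.2639-2.9919i, -5]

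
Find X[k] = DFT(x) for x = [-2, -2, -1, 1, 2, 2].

X[k] = Σ(n=0 to 5) x[n] · ω_6^(nk)
where ω_6 = e^(-2πi/6)

Computing each X[k]:
X[0] = 0
X[1] = -3.5000+6.0622i
X[2] = -1.5000+0.8660i
X[3] = -2
X[4] = -1.5000-0.8660i
X[5] = -3.5000-6.0622i

X = [0, -3.5000+6.0622i, -1.5000+0.8660i, -2, -1.5000-0.8660i, -3.5000-6.0622i]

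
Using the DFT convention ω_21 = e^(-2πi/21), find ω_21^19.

ω_21^19 = e^(-2πi·19/21)
= cos(-2π·19/21) + i·sin(-2π·19/21)
= cos(-38π/21) + i·sin(-38π/21)

ω_21^19 = cos(-38π/21) + i·sin(-38π/21) = 0.8262+0.5633i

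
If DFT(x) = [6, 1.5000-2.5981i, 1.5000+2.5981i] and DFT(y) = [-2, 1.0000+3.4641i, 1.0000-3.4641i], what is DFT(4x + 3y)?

By linearity: DFT(4x + 3y) = 4·DFT(x) + 3·DFT(y)
= 4·[6, 1.5000-2.5981i, 1.5000+2.5981i] + 3·[-2, 1.0000+3.4641i, 1.0000-3.4641i]

Computing element-wise:
Z[0] = 4·(6) + 3·(-2) = 18
Z[1] = 4·(1.5000-2.5981i) + 3·(1.0000+3.4641i) = 9.0000-0.0001i
Z[2] = 4·(1.5000+2.5981i) + 3·(1.0000-3.4641i) = 9.0000+0.0001i

DFT(4x + 3y) = 4·X + 3·Y = [18, 9.0000-0.0001i, 9.0000+0.0001i]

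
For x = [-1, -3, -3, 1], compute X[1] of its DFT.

X[1] = Σ(n=0 to 3) x[n] · ω_4^(1n) where ω_4 = e^(-2πi/4)
= (-1)·ω_4^0 + (-3)·ω_4^1 + (-3)·ω_4^2 + (1)·ω_4^3

X[1] = 2+4i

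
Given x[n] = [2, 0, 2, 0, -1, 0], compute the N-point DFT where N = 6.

X[k] = Σ(n=0 to 5) x[n] · ω_6^(nk)
where ω_6 = e^(-2πi/6)

Computing each X[k]:
X[0] = 3
X[1] = 1.5000-2.5981i
X[2] = 1.5000+2.5981i
X[3] = 3
X[4] = 1.5000-2.5981i
X[5] = 1.5000+2.5981i

X = [3, 1.5000-2.5981i, 1.5000+2.5981i, 3, 1.5000-2.5981i, 1.5000+2.5981i]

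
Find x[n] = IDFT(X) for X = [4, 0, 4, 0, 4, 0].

x[n] = (1/6) Σ(k=0 to 5) X[k] · e^(2πikn/6)

Computing each x[n]:
x[0] = 2
x[1] = 0
x[2] = 0
x[3] = 2
x[4] = 0
x[5] = 0

x = [2, 0, 0, 2, 0, 0]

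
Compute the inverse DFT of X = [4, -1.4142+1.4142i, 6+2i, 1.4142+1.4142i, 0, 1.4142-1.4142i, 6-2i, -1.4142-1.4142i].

x[n] = (1/8) Σ(k=0 to 7) X[k] · e^(2πikn/8)

Computing each x[n]:
x[0] = 2
x[1] = -1
x[2] = -1
x[3] = 1
x[4] = 2
x[5] = 1
x[6] = -1
x[7] = 1

x = [2, -1, -1, 1, 2, 1, -1, 1]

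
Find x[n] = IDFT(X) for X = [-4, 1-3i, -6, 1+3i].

x[n] = (1/4) Σ(k=0 to 3) X[k] · e^(2πikn/4)

Computing each x[n]:
x[0] = -2
x[1] = 2
x[2] = -3
x[3] = -1

x = [-2, 2, -3, -1]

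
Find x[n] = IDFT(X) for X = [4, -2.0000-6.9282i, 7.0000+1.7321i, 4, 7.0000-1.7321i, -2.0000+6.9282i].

x[n] = (1/6) Σ(k=0 to 5) X[k] · e^(2πikn/6)

Computing each x[n]:
x[0] = 3
x[1] = 0
x[2] = 3
x[3] = 3
x[4] = -2
x[5] = -3

x = [3, 0, 3, 3, -2, -3]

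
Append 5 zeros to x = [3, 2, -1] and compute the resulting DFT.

Original 3-point DFT: [4, 2.5000-2.5981i, 2.5000+2.5981i]
Zero-padded 8-point DFT provides frequency interpolation.

DFT_8([x, 0, ...]) = [4, 4.4142-0.4142i, 4-2i, 1.5858-2.4142i, 0, 1.5858+2.4142i, 4+2i, 4.4142+0.4142i]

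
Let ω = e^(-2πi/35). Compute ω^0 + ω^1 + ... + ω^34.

Sum of all nth roots of unity equals 0 for n > 1 (geometric series with r ≠ 1).

0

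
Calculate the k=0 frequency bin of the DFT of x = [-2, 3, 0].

X[0] = Σ(n=0 to 2) x[n] · ω_3^0 = Σ x[n]
= (-2) + (3) + (0)

X[0] = 1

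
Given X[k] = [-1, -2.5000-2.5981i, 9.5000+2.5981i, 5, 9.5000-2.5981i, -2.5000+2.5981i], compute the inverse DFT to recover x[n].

x[n] = (1/6) Σ(k=0 to 5) X[k] · e^(2πikn/6)

Computing each x[n]:
x[0] = 3
x[1] = -3
x[2] = 1
x[3] = 3
x[4] = -2
x[5] = -3

x = [3, -3, 1, 3, -2, -3]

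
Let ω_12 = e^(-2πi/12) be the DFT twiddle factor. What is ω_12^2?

ω_12^2 = e^(-2πi·2/12)
= cos(-2π·2/12) + i·sin(-2π·2/12)
= cos(-4π/12) + i·sin(-4π/12)

ω_12^2 = cos(-4π/12) + i·sin(-4π/12) = 0.5000-0.8660i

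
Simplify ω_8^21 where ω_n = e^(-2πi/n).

Since ω_8^8 = 1, powers reduce modulo 8.
21 mod 8 = 5
So ω_8^21 = ω_8^5 = e^(-2πi·5/8)

ω_8^21 = ω_8^5 = -0.7071+0.7071i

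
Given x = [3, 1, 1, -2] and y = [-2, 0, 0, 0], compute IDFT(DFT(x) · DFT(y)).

(x ⊛ y)[n] = Σ(m=0 to 3) x[m] · y[(n-m) mod 4]

Computing each output sample:
(x ⊛ y)[0] = -6
(x ⊛ y)[1] = -2
(x ⊛ y)[2] = -2
(x ⊛ y)[3] = 4

x ⊛ y = [-6, -2, -2, 4]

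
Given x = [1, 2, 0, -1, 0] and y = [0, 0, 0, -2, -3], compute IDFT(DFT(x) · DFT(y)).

(x ⊛ y)[n] = Σ(m=0 to 4) x[m] · y[(n-m) mod 5]

Computing each output sample:
(x ⊛ y)[0] = -6
(x ⊛ y)[1] = 2
(x ⊛ y)[2] = 3
(x ⊛ y)[3] = -2
(x ⊛ y)[4] = -7

x ⊛ y = [-6, 2, 3, -2, -7]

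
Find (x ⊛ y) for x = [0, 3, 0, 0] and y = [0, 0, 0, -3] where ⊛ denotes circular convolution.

(x ⊛ y)[n] = Σ(m=0 to 3) x[m] · y[(n-m) mod 4]

Computing each output sample:
(x ⊛ y)[0] = -9
(x ⊛ y)[1] = 0
(x ⊛ y)[2] = 0
(x ⊛ y)[3] = 0

x ⊛ y = [-9, 0, 0, 0]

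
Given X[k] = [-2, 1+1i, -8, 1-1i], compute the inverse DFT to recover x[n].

x[n] = (1/4) Σ(k=0 to 3) X[k] · e^(2πikn/4)

Computing each x[n]:
x[0] = -2
x[1] = 1
x[2] = -3
x[3] = 2

x = [-2, 1, -3, 2]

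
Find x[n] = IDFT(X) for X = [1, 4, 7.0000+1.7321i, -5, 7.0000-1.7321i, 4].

x[n] = (1/6) Σ(k=0 to 5) X[k] · e^(2πikn/6)

Computing each x[n]:
x[0] = 3
x[1] = 0
x[2] = -2
x[3] = 2
x[4] = -3
x[5] = 1

x = [3, 0, -2, 2, -3, 1]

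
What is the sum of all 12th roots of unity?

Sum of all nth roots of unity equals 0 for n > 1 (geometric series with r ≠ 1).

0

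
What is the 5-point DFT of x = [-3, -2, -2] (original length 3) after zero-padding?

Original 3-point DFT: [-7, -1, -1]
Zero-padded 5-point DFT provides frequency interpolation.

DFT_5([x, 0, ...]) = [-7, -2.0000+3.0777i, -2.0000-0.7265i, -2.0000+0.7265i, -2.0000-3.0777i]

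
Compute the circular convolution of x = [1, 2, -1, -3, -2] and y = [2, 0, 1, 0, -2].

(x ⊛ y)[n] = Σ(m=0 to 4) x[m] · y[(n-m) mod 5]

Computing each output sample:
(x ⊛ y)[0] = -5
(x ⊛ y)[1] = 4
(x ⊛ y)[2] = 5
(x ⊛ y)[3] = 0
(x ⊛ y)[4] = -7

x ⊛ y = [-5, 4, 5, 0, -7]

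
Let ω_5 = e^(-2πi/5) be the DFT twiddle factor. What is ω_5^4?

ω_5^4 = e^(-2πi·4/5)
= cos(-2π·4/5) + i·sin(-2π·4/5)
= cos(-8π/5) + i·sin(-8π/5)

ω_5^4 = cos(-8π/5) + i·sin(-8π/5) = 0.3090+0.9511i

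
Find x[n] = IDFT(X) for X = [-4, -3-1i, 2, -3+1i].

x[n] = (1/4) Σ(k=0 to 3) X[k] · e^(2πikn/4)

Computing each x[n]:
x[0] = -2
x[1] = -1
x[2] = 1
x[3] = -2

x = [-2, -1, 1, -2]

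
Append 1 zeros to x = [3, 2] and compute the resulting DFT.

Original 2-point DFT: [5, 1]
Zero-padded 3-point DFT provides frequency interpolation.

DFT_3([x, 0, ...]) = [5, 2.0000-1.7321i, 2.0000+1.7321i]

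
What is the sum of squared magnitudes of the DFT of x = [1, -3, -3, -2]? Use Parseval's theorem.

Parseval: Σ|x[n]|² = (1/N)Σ|X[k]|², so Σ|X[k]|² = N·Σ|x[n]|² = 4·23.0000

Σ|X[k]|² = N·Σ|x[n]|² = 4·23.0000 = 92.0000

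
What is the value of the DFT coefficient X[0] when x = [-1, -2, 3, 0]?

X[0] = Σ(n=0 to 3) x[n] · ω_4^0 = Σ x[n]
= (-1) + (-2) + (3) + (0)

X[0] = 0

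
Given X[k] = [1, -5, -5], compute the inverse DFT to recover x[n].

x[n] = (1/3) Σ(k=0 to 2) X[k] · e^(2πikn/3)

Computing each x[n]:
x[0] = -3
x[1] = 2
x[2] = 2

x = [-3, 2, 2]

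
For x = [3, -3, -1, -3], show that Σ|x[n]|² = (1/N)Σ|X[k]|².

Time domain:
Σ|x[n]|² = |3|² + |-3|² + |-1|² + |-3|² = 28.0000

Frequency domain:
(1/4)Σ|X[k]|² = (1/4)(|-4|² + |4|² + |8|² + |4|²) = (1/4)·112.0000 = 28.0000

Both sides agree, confirming Parseval's theorem.

Σ|x[n]|² = (1/N)Σ|X[k]|² = 28.0000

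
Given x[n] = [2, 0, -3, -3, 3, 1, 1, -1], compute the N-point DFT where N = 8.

X[k] = Σ(n=0 to 7) x[n] · ω_8^(nk)
where ω_8 = e^(-2πi/8)

Computing each X[k]:
X[0] = 0
X[1] = -0.2929+6.1213i
X[2] = 7-5i
X[3] = -1.7071-1.8787i
X[4] = 6
X[5] = -1.7071+1.8787i
X[6] = 7+5i
X[7] = -0.2929-6.1213i

X = [0, -0.2929+6.1213i, 7-5i, -1.7071-1.8787i, 6, -1.7071+1.8787i, 7+5i, -0.2929-6.1213i]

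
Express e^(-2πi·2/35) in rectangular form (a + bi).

ω_35^2 = e^(-2πi·2/35)
= cos(-2π·2/35) + i·sin(-2π·2/35)
= cos(-4π/35) + i·sin(-4π/35)

ω_35^2 = cos(-4π/35) + i·sin(-4π/35) = 0.9362-0.3514i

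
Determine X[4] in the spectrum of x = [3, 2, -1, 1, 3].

X[4] = Σ(n=0 to 4) x[n] · ω_5^(4n) where ω_5 = e^(-2πi/5)
= (3)·ω_5^0 + (2)·ω_5^4 + (-1)·ω_5^8 + (1)·ω_5^12 + (3)·ω_5^16

X[4] = 4.5451-2.1266i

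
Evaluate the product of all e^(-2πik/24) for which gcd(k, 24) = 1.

The primitive 24th roots of unity are ω_24^k for k coprime to 24: k ∈ {1, 5, 7, 11, 13, 17, 19, 23}
Their product equals the constant term of the cyclotomic polynomial Φ_24(x) up to sign.
For n ≥ 3, the product of all primitive nth roots of unity is 1. (For n=1 it is 1; for n=2 it is -1.)

1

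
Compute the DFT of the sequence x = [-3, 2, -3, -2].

X[k] = Σ(n=0 to 3) x[n] · ω_4^(nk)
where ω_4 = e^(-2πi/4)

Computing each X[k]:
X[0] = -6
X[1] = -4i
X[2] = -6
X[3] = 4i

X = [-6, -4i, -6, 4i]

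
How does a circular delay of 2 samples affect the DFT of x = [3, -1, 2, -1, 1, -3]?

Time shift by 2: X_shifted[k] = ω_6^(2k) · X[k]
Shifted x = [1, -3, 3, -1, 2, -1]

DFT(x[n-2]) = [1, -2.5000+0.8660i, -0.5000+2.5981i, 11, -0.5000-2.5981i, -2.5000-0.8660i]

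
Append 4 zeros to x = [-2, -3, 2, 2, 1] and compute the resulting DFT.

Original 5-point DFT: [0, -5.8541+3.8042i, 0.8541+2.3511i, 0.8541-2.3511i, -5.8541-3.8042i]
Zero-padded 9-point DFT provides frequency interpolation.

DFT_9([x, 0, ...]) = [0, -5.8905-2.1153i, -4.6343+4.6452i, 3.4641i, 1.5248+1.5644i, 1.5248-1.5644i, -3.4641i, -4.6343-4.6452i, -5.8905+2.1153i]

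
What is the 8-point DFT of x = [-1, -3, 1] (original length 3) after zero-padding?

Original 3-point DFT: [-3, 3.4641i, -3.4641i]
Zero-padded 8-point DFT provides frequency interpolation.

DFT_8([x, 0, ...]) = [-3, -3.1213+1.1213i, -2+3i, 1.1213+3.1213i, 3, 1.1213-3.1213i, -2-3i, -3.1213-1.1213i]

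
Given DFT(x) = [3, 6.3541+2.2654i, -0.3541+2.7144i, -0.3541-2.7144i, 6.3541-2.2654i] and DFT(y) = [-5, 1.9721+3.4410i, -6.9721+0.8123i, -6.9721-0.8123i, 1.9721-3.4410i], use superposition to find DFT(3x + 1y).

By linearity: DFT(3x + 1y) = 3·DFT(x) + 1·DFT(y)
= 3·[3, 6.3541+2.2654i, -0.3541+2.7144i, -0.3541-2.7144i, 6.3541-2.2654i] + 1·[-5, 1.9721+3.4410i, -6.9721+0.8123i, -6.9721-0.8123i, 1.9721-3.4410i]

Computing element-wise:
Z[0] = 3·(3) + 1·(-5) = 4
Z[1] = 3·(6.3541+2.2654i) + 1·(1.9721+3.4410i) = 21.0344+10.2372i
Z[2] = 3·(-0.3541+2.7144i) + 1·(-6.9721+0.8123i) = -8.0344+8.9555i
Z[3] = 3·(-0.3541-2.7144i) + 1·(-6.9721-0.8123i) = -8.0344-8.9555i
Z[4] = 3·(6.3541-2.2654i) + 1·(1.9721-3.4410i) = 21.0344-10.2372i

DFT(3x + 1y) = 3·X + 1·Y = [4, 21.0344+10.2372i, -8.0344+8.9555i, -8.0344-8.9555i, 21.0344-10.2372i]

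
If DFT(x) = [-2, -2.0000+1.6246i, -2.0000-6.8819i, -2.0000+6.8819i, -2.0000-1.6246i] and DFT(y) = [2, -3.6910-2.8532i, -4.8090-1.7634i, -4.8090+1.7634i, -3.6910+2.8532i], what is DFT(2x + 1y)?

By linearity: DFT(2x + 1y) = 2·DFT(x) + 1·DFT(y)
= 2·[-2, -2.0000+1.6246i, -2.0000-6.8819i, -2.0000+6.8819i, -2.0000-1.6246i] + 1·[2, -3.6910-2.8532i, -4.8090-1.7634i, -4.8090+1.7634i, -3.6910+2.8532i]

Computing element-wise:
Z[0] = 2·(-2) + 1·(2) = -2
Z[1] = 2·(-2.0000+1.6246i) + 1·(-3.6910-2.8532i) = -7.6910+0.3960i
Z[2] = 2·(-2.0000-6.8819i) + 1·(-4.8090-1.7634i) = -8.8090-15.5272i
Z[3] = 2·(-2.0000+6.8819i) + 1·(-4.8090+1.7634i) = -8.8090+15.5272i
Z[4] = 2·(-2.0000-1.6246i) + 1·(-3.6910+2.8532i) = -7.6910-0.3960i

DFT(2x + 1y) = 2·X + 1·Y = [-2, -7.6910+0.3960i, -8.8090-15.5272i, -8.8090+15.5272i, -7.6910-0.3960i]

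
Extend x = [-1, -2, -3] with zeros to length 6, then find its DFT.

Original 3-point DFT: [-6, 1.5000-0.8660i, 1.5000+0.8660i]
Zero-padded 6-point DFT provides frequency interpolation.

DFT_6([x, 0, ...]) = [-6, -0.5000+4.3301i, 1.5000-0.8660i, -2, 1.5000+0.8660i, -0.5000-4.3301i]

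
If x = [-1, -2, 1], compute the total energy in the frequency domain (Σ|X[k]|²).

Parseval: Σ|x[n]|² = (1/N)Σ|X[k]|², so Σ|X[k]|² = N·Σ|x[n]|² = 3·6.0000

Σ|X[k]|² = N·Σ|x[n]|² = 3·6.0000 = 18.0000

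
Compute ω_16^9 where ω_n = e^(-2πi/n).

ω_16^9 = e^(-2πi·9/16)
= cos(-2π·9/16) + i·sin(-2π·9/16)
= cos(-18π/16) + i·sin(-18π/16)

ω_16^9 = cos(-18π/16) + i·sin(-18π/16) = -0.9239+0.3827i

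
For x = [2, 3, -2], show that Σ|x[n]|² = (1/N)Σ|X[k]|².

Time domain:
Σ|x[n]|² = |2|² + |3|² + |-2|² = 17.0000

Frequency domain:
(1/3)Σ|X[k]|² = (1/3)(|3|² + |1.5000-4.3301i|² + |1.5000+4.3301i|²) = (1/3)·51.0000 = 17.0000

Both sides agree, confirming Parseval's theorem.

Σ|x[n]|² = (1/N)Σ|X[k]|² = 17.0000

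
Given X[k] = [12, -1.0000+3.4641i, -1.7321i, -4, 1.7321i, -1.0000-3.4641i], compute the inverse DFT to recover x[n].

x[n] = (1/6) Σ(k=0 to 5) X[k] · e^(2πikn/6)

Computing each x[n]:
x[0] = 1
x[1] = 2
x[2] = 0
x[3] = 3
x[4] = 3
x[5] = 3

x = [1, 2, 0, 3, 3, 3]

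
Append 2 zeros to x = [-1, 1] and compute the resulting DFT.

Original 2-point DFT: [0, -2]
Zero-padded 4-point DFT provides frequency interpolation.

DFT_4([x, 0, ...]) = [0, -1-1i, -2, -1+1i]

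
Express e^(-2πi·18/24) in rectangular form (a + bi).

ω_24^18 = e^(-2πi·18/24)
= cos(-2π·18/24) + i·sin(-2π·18/24)
= cos(-36π/24) + i·sin(-36π/24)

ω_24^18 = cos(-36π/24) + i·sin(-36π/24) = 1i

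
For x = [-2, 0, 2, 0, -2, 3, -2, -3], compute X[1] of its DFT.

X[1] = Σ(n=0 to 7) x[n] · ω_8^(1n) where ω_8 = e^(-2πi/8)
= (-2)·ω_8^0 + (0)·ω_8^1 + (2)·ω_8^2 + (0)·ω_8^3 + (-2)·ω_8^4 + (3)·ω_8^5 + (-2)·ω_8^6 + (-3)·ω_8^7

X[1] = -4.2426-4.0000i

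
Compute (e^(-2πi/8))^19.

Since ω_8^8 = 1, powers reduce modulo 8.
19 mod 8 = 3
So ω_8^19 = ω_8^3 = e^(-2πi·3/8)

ω_8^19 = ω_8^3 = -0.7071-0.7071i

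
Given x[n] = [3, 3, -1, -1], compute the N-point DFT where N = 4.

X[k] = Σ(n=0 to 3) x[n] · ω_4^(nk)
where ω_4 = e^(-2πi/4)

Computing each X[k]:
X[0] = 4
X[1] = 4-4i
X[2] = 0
X[3] = 4+4i

X = [4, 4-4i, 0, 4+4i]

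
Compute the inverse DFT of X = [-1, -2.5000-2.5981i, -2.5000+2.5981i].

x[n] = (1/3) Σ(k=0 to 2) X[k] · e^(2πikn/3)

Computing each x[n]:
x[0] = -2
x[1] = 2
x[2] = -1

x = [-2, 2, -1]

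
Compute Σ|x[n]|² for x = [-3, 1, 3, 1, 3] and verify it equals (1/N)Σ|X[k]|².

Time domain:
Σ|x[n]|² = |-3|² + |1|² + |3|² + |1|² + |3|² = 29.0000

Frequency domain:
(1/5)Σ|X[k]|² = (1/5)(|5|² + |-5.0000+0.7265i|² + |-5.0000+3.0777i|² + |-5.0000-3.0777i|² + |-5.0000-0.7265i|²) = (1/5)·145.0000 = 29.0000

Both sides agree, confirming Parseval's theorem.

Σ|x[n]|² = (1/N)Σ|X[k]|² = 29.0000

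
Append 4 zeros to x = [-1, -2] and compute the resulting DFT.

Original 2-point DFT: [-3, 1]
Zero-padded 6-point DFT provides frequency interpolation.

DFT_6([x, 0, ...]) = [-3, -2.0000+1.7321i, 1.7321i, 1, -1.7321i, -2.0000-1.7321i]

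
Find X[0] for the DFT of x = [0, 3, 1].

X[0] = Σ(n=0 to 2) x[n] · ω_3^0 = Σ x[n]
= (0) + (3) + (1)

X[0] = 4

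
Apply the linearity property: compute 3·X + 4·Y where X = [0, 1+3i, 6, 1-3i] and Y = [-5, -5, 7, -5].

By linearity: DFT(3x + 4y) = 3·DFT(x) + 4·DFT(y)
= 3·[0, 1+3i, 6, 1-3i] + 4·[-5, -5, 7, -5]

Computing element-wise:
Z[0] = 3·(0) + 4·(-5) = -20
Z[1] = 3·(1+3i) + 4·(-5) = -17+9i
Z[2] = 3·(6) + 4·(7) = 46
Z[3] = 3·(1-3i) + 4·(-5) = -17-9i

DFT(3x + 4y) = 3·X + 4·Y = [-20, -17+9i, 46, -17-9i]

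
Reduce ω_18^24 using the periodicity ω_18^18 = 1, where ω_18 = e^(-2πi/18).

Since ω_18^18 = 1, powers reduce modulo 18.
24 mod 18 = 6
So ω_18^24 = ω_18^6 = e^(-2πi·6/18)

ω_18^24 = ω_18^6 = -0.5000-0.8660i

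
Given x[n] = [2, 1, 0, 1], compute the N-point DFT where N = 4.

X[k] = Σ(n=0 to 3) x[n] · ω_4^(nk)
where ω_4 = e^(-2πi/4)

Computing each X[k]:
X[0] = 4
X[1] = 2
X[2] = 0
X[3] = 2

X = [4, 2, 0, 2]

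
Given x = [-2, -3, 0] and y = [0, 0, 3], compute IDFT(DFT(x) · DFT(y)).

(x ⊛ y)[n] = Σ(m=0 to 2) x[m] · y[(n-m) mod 3]

Computing each output sample:
(x ⊛ y)[0] = -9
(x ⊛ y)[1] = 0
(x ⊛ y)[2] = -6

x ⊛ y = [-9, 0, -6]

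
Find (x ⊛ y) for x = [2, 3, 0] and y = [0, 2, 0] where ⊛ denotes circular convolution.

(x ⊛ y)[n] = Σ(m=0 to 2) x[m] · y[(n-m) mod 3]

Computing each output sample:
(x ⊛ y)[0] = 0
(x ⊛ y)[1] = 4
(x ⊛ y)[2] = 6

x ⊛ y = [0, 4, 6]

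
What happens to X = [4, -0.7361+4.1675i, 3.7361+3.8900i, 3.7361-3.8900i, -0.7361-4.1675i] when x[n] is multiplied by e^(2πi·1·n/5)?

Modulation property: DFT(ω_5^(-1n)·x[n]) = X[(k-1) mod 5], so circularly shift X by 1 positions.

X[k-1] = [-0.7361-4.1675i, 4, -0.7361+4.1675i, 3.7361+3.8900i, 3.7361-3.8900i]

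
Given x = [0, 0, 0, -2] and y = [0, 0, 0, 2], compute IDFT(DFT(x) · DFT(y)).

(x ⊛ y)[n] = Σ(m=0 to 3) x[m] · y[(n-m) mod 4]

Computing each output sample:
(x ⊛ y)[0] = 0
(x ⊛ y)[1] = 0
(x ⊛ y)[2] = -4
(x ⊛ y)[3] = 0

x ⊛ y = [0, 0, -4, 0]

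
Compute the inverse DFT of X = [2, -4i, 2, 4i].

x[n] = (1/4) Σ(k=0 to 3) X[k] · e^(2πikn/4)

Computing each x[n]:
x[0] = 1
x[1] = 2
x[2] = 1
x[3] = -2

x = [1, 2, 1, -2]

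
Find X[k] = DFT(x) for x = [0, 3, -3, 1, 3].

X[k] = Σ(n=0 to 4) x[n] · ω_5^(nk)
where ω_5 = e^(-2πi/5)

Computing each X[k]:
X[0] = 4
X[1] = 3.4721+2.3511i
X[2] = -5.4721-3.8042i
X[3] = -5.4721+3.8042i
X[4] = 3.4721-2.3511i

X = [4, 3.4721+2.3511i, -5.4721-3.8042i, -5.4721+3.8042i, 3.4721-2.3511i]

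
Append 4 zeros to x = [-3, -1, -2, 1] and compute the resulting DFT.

Original 4-point DFT: [-5, -1+2i, -5, -1-2i]
Zero-padded 8-point DFT provides frequency interpolation.

DFT_8([x, 0, ...]) = [-5, -4.4142+2.0000i, -1+2i, -1.5858-2.0000i, -5, -1.5858+2.0000i, -1-2i, -4.4142-2.0000i]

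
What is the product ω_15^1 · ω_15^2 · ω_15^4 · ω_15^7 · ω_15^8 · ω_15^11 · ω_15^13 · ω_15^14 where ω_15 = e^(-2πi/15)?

The primitive 15th roots of unity are ω_15^k for k coprime to 15: k ∈ {1, 2, 4, 7, 8, 11, 13, 14}
Their product equals the constant term of the cyclotomic polynomial Φ_15(x) up to sign.
For n ≥ 3, the product of all primitive nth roots of unity is 1. (For n=1 it is 1; for n=2 it is -1.)

1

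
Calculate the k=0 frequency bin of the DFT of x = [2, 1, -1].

X[0] = Σ(n=0 to 2) x[n] · ω_3^0 = Σ x[n]
= (2) + (1) + (-1)

X[0] = 2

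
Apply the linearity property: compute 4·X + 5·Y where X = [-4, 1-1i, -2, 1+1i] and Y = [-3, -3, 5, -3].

By linearity: DFT(4x + 5y) = 4·DFT(x) + 5·DFT(y)
= 4·[-4, 1-1i, -2, 1+1i] + 5·[-3, -3, 5, -3]

Computing element-wise:
Z[0] = 4·(-4) + 5·(-3) = -31
Z[1] = 4·(1-1i) + 5·(-3) = -11-4i
Z[2] = 4·(-2) + 5·(5) = 17
Z[3] = 4·(1+1i) + 5·(-3) = -11+4i

DFT(4x + 5y) = 4·X + 5·Y = [-31, -11-4i, 17, -11+4i]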